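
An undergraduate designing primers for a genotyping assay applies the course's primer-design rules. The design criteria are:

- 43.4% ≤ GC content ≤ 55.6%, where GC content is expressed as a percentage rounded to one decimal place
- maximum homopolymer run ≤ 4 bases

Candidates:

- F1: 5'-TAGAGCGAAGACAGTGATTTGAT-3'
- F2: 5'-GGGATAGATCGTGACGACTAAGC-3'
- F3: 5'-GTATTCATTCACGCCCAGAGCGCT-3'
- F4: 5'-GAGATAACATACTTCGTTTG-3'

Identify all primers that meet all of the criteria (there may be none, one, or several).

F1 (23 nt, A=8 T=6 G=7 C=2): GC 9/23 = 39.1%, outside 43.4–55.6% ✗; longest run = 3 ✓ — fails.
F2 (23 nt, A=7 T=4 G=8 C=4): GC 12/23 = 52.2% ✓; longest run = 3 ✓ — passes.
F3 (24 nt, A=5 T=6 G=5 C=8): GC 13/24 = 54.2% ✓; longest run = 3 ✓ — passes.
F4 (20 nt, A=6 T=7 G=4 C=3): GC 7/20 = 35.0%, outside 43.4–55.6% ✗; longest run = 3 ✓ — fails.

F2 and F3.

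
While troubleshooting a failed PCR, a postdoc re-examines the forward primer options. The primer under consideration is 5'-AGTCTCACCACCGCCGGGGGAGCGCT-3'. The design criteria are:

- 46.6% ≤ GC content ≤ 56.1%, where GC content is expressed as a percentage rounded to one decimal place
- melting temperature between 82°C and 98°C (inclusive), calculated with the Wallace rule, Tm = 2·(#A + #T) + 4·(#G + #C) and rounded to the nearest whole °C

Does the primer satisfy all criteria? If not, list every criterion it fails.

Fails: GC content.

Base counts: A=4, T=3, G=9, C=10 (length 26).
GC content: GC 19/26 = 73.1%, outside 46.6–56.1% ✗
Tm: Tm = 2·7 + 4·19 = 90°C ✓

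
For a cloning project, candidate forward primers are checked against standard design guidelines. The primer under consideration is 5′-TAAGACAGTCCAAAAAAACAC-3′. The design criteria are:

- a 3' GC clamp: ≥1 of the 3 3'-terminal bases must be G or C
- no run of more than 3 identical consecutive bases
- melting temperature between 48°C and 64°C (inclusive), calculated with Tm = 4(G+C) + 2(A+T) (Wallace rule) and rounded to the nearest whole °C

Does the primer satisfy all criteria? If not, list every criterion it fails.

Fails: homopolymer run.

Base counts: A=12, T=2, G=2, C=5 (length 21).
GC clamp: 3' end CAC has 2 G/C ✓
homopolymer run: longest run = 7, exceeds 3 ✗
Tm: Tm = 2·14 + 4·7 = 56°C ✓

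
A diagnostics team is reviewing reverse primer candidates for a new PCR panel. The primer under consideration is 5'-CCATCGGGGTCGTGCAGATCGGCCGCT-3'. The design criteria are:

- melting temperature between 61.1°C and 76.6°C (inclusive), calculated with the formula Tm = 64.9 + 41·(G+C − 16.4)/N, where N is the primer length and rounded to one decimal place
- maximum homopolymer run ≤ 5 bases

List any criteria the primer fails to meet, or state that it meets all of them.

Base counts: A=3, T=5, G=10, C=9 (length 27).
Tm: Tm = 64.9 + 41·(19 − 16.4)/27 = 68.8°C ✓
homopolymer run: longest run = 4 ✓

Meets all criteria.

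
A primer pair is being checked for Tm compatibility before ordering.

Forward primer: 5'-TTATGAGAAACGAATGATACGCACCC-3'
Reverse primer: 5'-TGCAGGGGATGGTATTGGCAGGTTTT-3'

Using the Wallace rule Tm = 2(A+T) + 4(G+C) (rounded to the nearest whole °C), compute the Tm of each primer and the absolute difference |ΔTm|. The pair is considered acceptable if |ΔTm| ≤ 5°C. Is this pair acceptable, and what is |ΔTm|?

Forward: A=10 T=5 G=5 C=6 → Tm = 2·15 + 4·11 = 74°C.
Reverse: A=4 T=9 G=11 C=2 → Tm = 2·13 + 4·13 = 78°C.
|ΔTm| = |74 − 78| = 4°C, ≤ 5°C.

|ΔTm| = 4°C; the pair is acceptable.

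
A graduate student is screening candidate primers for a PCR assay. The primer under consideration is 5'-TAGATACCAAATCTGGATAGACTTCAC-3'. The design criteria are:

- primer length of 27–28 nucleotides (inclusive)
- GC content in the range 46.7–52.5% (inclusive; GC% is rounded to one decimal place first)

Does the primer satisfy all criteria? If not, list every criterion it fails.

Base counts: A=10, T=7, G=4, C=6 (length 27).
length: length 27 ✓
GC content: GC 10/27 = 37.0%, outside 46.7–52.5% ✗

Fails: GC content.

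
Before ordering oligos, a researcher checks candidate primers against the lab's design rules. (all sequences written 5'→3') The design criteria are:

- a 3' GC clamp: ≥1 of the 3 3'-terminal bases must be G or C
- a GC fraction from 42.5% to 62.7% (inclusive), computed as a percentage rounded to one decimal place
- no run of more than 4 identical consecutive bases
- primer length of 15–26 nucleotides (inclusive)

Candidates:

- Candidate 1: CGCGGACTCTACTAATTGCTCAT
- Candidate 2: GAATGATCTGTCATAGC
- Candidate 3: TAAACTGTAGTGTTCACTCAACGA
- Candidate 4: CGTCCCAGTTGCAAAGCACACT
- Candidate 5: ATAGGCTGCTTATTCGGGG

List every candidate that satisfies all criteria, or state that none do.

Candidate 1, Candidate 4 and Candidate 5.

Candidate 1 (23 nt, A=5 T=7 G=4 C=7): 3' end CAT has 1 G/C ✓; GC 11/23 = 47.8% ✓; longest run = 2 ✓; length 23 ✓ — passes.
Candidate 2 (17 nt, A=5 T=5 G=4 C=3): 3' end AGC has 2 G/C ✓; GC 7/17 = 41.2%, outside 42.5–62.7% ✗; longest run = 2 ✓; length 17 ✓ — fails.
Candidate 3 (24 nt, A=8 T=7 G=4 C=5): 3' end CGA has 2 G/C ✓; GC 9/24 = 37.5%, outside 42.5–62.7% ✗; longest run = 3 ✓; length 24 ✓ — fails.
Candidate 4 (22 nt, A=6 T=4 G=4 C=8): 3' end ACT has 1 G/C ✓; GC 12/22 = 54.5% ✓; longest run = 3 ✓; length 22 ✓ — passes.
Candidate 5 (19 nt, A=3 T=6 G=7 C=3): 3' end GGG has 3 G/C ✓; GC 10/19 = 52.6% ✓; longest run = 4 ✓; length 19 ✓ — passes.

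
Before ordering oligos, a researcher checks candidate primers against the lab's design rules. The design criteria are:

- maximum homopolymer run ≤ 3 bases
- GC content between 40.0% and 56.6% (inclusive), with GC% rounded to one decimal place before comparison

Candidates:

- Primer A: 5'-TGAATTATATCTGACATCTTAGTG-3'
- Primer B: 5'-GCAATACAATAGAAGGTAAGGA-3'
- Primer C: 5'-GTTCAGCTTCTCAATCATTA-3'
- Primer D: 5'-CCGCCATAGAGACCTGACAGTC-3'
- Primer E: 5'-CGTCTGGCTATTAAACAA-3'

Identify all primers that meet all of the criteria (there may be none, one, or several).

Primer A (24 nt, A=7 T=10 G=4 C=3): longest run = 2 ✓; GC 7/24 = 29.2%, outside 40.0–56.6% ✗ — fails.
Primer B (22 nt, A=11 T=3 G=6 C=2): longest run = 2 ✓; GC 8/22 = 36.4%, outside 40.0–56.6% ✗ — fails.
Primer C (20 nt, A=5 T=8 G=2 C=5): longest run = 2 ✓; GC 7/20 = 35.0%, outside 40.0–56.6% ✗ — fails.
Primer D (22 nt, A=6 T=3 G=5 C=8): longest run = 2 ✓; GC 13/22 = 59.1%, outside 40.0–56.6% ✗ — fails.
Primer E (18 nt, A=6 T=5 G=3 C=4): longest run = 3 ✓; GC 7/18 = 38.9%, outside 40.0–56.6% ✗ — fails.

None of the candidates satisfy all criteria.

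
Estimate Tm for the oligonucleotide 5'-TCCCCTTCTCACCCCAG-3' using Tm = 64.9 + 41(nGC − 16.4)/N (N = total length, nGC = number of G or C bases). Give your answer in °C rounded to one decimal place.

Base counts: A=2, T=4, G=1, C=10; G+C = 11, N = 17.
Tm = 64.9 + 41·(11 − 16.4)/17 = 64.9 + -221.40/17 = 51.9°C.

51.9°C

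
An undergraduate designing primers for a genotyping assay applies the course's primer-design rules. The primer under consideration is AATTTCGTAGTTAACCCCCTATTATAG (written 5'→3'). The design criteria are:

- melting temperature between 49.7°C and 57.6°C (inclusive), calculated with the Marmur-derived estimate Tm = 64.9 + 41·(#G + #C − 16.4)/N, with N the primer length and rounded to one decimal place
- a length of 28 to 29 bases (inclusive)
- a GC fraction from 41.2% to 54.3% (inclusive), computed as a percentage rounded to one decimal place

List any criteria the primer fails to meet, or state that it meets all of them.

Base counts: A=8, T=10, G=3, C=6 (length 27).
Tm: Tm = 64.9 + 41·(9 − 16.4)/27 = 53.7°C ✓
length: length 27, outside 28–29 ✗
GC content: GC 9/27 = 33.3%, outside 41.2–54.3% ✗

Fails: length, GC content.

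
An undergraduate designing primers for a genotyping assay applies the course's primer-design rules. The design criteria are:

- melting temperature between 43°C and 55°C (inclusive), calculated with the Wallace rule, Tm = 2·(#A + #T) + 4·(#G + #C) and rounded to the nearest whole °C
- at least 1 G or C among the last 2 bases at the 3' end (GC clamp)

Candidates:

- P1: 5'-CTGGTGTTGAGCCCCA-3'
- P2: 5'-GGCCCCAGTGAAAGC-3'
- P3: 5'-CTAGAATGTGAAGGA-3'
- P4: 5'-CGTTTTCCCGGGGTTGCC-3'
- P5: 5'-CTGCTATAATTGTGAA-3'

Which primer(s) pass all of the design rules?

P1 (16 nt, A=2 T=4 G=5 C=5): Tm = 2·6 + 4·10 = 52°C ✓; 3' end CA has 1 G/C ✓ — passes.
P2 (15 nt, A=4 T=1 G=5 C=5): Tm = 2·5 + 4·10 = 50°C ✓; 3' end GC has 2 G/C ✓ — passes.
P3 (15 nt, A=6 T=3 G=5 C=1): Tm = 2·9 + 4·6 = 42°C, outside 43–55°C ✗; 3' end GA has 1 G/C ✓ — fails.
P4 (18 nt, A=0 T=6 G=6 C=6): Tm = 2·6 + 4·12 = 60°C, outside 43–55°C ✗; 3' end CC has 2 G/C ✓ — fails.
P5 (16 nt, A=5 T=6 G=3 C=2): Tm = 2·11 + 4·5 = 42°C, outside 43–55°C ✗; 3' end AA has 0 G/C, need ≥1 ✗ — fails.

P1 and P2.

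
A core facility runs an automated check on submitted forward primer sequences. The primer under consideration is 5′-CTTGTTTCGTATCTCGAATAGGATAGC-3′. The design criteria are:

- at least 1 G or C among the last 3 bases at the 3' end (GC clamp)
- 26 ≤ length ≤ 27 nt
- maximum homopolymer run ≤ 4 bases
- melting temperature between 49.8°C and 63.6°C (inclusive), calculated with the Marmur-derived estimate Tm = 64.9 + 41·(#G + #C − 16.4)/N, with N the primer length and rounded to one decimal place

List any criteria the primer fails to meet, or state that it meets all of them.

Base counts: A=6, T=10, G=6, C=5 (length 27).
GC clamp: 3' end AGC has 2 G/C ✓
length: length 27 ✓
homopolymer run: longest run = 3 ✓
Tm: Tm = 64.9 + 41·(11 − 16.4)/27 = 56.7°C ✓

Meets all criteria.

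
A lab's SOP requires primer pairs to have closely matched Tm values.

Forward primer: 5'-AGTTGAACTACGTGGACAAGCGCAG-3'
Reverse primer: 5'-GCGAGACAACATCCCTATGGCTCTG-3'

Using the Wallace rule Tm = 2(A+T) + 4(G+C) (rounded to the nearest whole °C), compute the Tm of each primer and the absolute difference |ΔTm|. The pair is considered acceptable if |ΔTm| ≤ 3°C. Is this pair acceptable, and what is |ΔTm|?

Forward: A=8 T=4 G=8 C=5 → Tm = 2·12 + 4·13 = 76°C.
Reverse: A=6 T=5 G=6 C=8 → Tm = 2·11 + 4·14 = 78°C.
|ΔTm| = |76 − 78| = 2°C, ≤ 3°C.

|ΔTm| = 2°C; the pair is acceptable.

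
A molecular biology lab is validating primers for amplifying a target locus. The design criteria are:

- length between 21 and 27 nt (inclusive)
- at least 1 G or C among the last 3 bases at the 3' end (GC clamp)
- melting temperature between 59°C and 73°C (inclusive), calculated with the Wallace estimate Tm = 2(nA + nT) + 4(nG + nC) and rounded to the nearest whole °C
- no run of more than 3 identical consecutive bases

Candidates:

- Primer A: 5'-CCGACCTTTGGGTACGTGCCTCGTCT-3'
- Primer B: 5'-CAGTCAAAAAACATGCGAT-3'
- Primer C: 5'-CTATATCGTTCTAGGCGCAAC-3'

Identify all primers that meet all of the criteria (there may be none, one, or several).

Primer A (26 nt, A=2 T=8 G=7 C=9): length 26 ✓; 3' end TCT has 1 G/C ✓; Tm = 2·10 + 4·16 = 84°C, outside 59–73°C ✗; longest run = 3 ✓ — fails.
Primer B (19 nt, A=9 T=3 G=3 C=4): length 19, outside 21–27 ✗; 3' end GAT has 1 G/C ✓; Tm = 2·12 + 4·7 = 52°C, outside 59–73°C ✗; longest run = 6, exceeds 3 ✗ — fails.
Primer C (21 nt, A=5 T=6 G=4 C=6): length 21 ✓; 3' end AAC has 1 G/C ✓; Tm = 2·11 + 4·10 = 62°C ✓; longest run = 2 ✓ — passes.

Primer C only.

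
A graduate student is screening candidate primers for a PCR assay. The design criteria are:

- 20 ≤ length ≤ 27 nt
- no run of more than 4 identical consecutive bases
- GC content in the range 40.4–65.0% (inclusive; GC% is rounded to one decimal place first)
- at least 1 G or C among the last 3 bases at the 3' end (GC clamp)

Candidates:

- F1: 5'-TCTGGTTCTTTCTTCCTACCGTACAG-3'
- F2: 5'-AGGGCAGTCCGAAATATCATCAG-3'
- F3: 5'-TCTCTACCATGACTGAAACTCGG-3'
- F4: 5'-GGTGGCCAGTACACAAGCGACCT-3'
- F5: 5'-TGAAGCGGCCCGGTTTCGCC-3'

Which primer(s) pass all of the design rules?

F1, F2, F3 and F4.

F1 (26 nt, A=3 T=11 G=4 C=8): length 26 ✓; longest run = 3 ✓; GC 12/26 = 46.2% ✓; 3' end CAG has 2 G/C ✓ — passes.
F2 (23 nt, A=8 T=4 G=6 C=5): length 23 ✓; longest run = 3 ✓; GC 11/23 = 47.8% ✓; 3' end CAG has 2 G/C ✓ — passes.
F3 (23 nt, A=6 T=6 G=4 C=7): length 23 ✓; longest run = 3 ✓; GC 11/23 = 47.8% ✓; 3' end CGG has 3 G/C ✓ — passes.
F4 (23 nt, A=6 T=3 G=7 C=7): length 23 ✓; longest run = 2 ✓; GC 14/23 = 60.9% ✓; 3' end CCT has 2 G/C ✓ — passes.
F5 (20 nt, A=2 T=4 G=7 C=7): length 20 ✓; longest run = 3 ✓; GC 14/20 = 70.0%, outside 40.4–65.0% ✗; 3' end GCC has 3 G/C ✓ — fails.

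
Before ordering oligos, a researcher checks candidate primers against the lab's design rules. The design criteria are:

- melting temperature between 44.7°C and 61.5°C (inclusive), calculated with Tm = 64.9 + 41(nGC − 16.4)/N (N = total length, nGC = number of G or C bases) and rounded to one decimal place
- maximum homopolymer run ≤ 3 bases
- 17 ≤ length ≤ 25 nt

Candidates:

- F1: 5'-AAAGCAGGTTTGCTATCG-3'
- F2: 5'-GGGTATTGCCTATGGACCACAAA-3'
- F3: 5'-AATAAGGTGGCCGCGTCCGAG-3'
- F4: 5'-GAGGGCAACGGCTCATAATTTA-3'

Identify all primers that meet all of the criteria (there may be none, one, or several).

F1, F2, F3 and F4.

F1 (18 nt, A=5 T=5 G=5 C=3): Tm = 64.9 + 41·(8 − 16.4)/18 = 45.8°C ✓; longest run = 3 ✓; length 18 ✓ — passes.
F2 (23 nt, A=7 T=5 G=6 C=5): Tm = 64.9 + 41·(11 − 16.4)/23 = 55.3°C ✓; longest run = 3 ✓; length 23 ✓ — passes.
F3 (21 nt, A=5 T=3 G=8 C=5): Tm = 64.9 + 41·(13 − 16.4)/21 = 58.3°C ✓; longest run = 2 ✓; length 21 ✓ — passes.
F4 (22 nt, A=7 T=5 G=6 C=4): Tm = 64.9 + 41·(10 − 16.4)/22 = 53.0°C ✓; longest run = 3 ✓; length 22 ✓ — passes.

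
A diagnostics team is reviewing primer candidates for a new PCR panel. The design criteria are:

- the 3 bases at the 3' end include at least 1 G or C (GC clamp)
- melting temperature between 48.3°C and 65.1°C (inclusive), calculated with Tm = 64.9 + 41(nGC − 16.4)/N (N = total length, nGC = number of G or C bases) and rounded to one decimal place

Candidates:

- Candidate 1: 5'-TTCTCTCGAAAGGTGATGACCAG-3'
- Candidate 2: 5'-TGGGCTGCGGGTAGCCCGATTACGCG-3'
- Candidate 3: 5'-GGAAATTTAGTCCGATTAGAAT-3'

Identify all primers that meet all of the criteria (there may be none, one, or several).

Candidate 1 only.

Candidate 1 (23 nt, A=6 T=6 G=6 C=5): 3' end CAG has 2 G/C ✓; Tm = 64.9 + 41·(11 − 16.4)/23 = 55.3°C ✓ — passes.
Candidate 2 (26 nt, A=3 T=5 G=11 C=7): 3' end GCG has 3 G/C ✓; Tm = 64.9 + 41·(18 − 16.4)/26 = 67.4°C, outside 48.3–65.1°C ✗ — fails.
Candidate 3 (22 nt, A=8 T=7 G=5 C=2): 3' end AAT has 0 G/C, need ≥1 ✗; Tm = 64.9 + 41·(7 − 16.4)/22 = 47.4°C, outside 48.3–65.1°C ✗ — fails.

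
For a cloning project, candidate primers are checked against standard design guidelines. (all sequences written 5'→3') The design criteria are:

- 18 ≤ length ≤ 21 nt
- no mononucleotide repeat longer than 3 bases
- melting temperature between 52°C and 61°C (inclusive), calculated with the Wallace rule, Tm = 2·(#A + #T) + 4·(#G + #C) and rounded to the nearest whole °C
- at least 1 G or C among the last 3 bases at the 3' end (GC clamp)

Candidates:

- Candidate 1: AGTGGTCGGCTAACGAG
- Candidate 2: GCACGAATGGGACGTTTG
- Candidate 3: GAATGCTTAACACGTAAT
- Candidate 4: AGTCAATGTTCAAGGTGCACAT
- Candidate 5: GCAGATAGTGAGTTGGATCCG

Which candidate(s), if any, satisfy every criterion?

Candidate 1 (17 nt, A=4 T=3 G=7 C=3): length 17, outside 18–21 ✗; longest run = 2 ✓; Tm = 2·7 + 4·10 = 54°C ✓; 3' end GAG has 2 G/C ✓ — fails.
Candidate 2 (18 nt, A=4 T=4 G=7 C=3): length 18 ✓; longest run = 3 ✓; Tm = 2·8 + 4·10 = 56°C ✓; 3' end TTG has 1 G/C ✓ — passes.
Candidate 3 (18 nt, A=7 T=5 G=3 C=3): length 18 ✓; longest run = 2 ✓; Tm = 2·12 + 4·6 = 48°C, outside 52–61°C ✗; 3' end AAT has 0 G/C, need ≥1 ✗ — fails.
Candidate 4 (22 nt, A=7 T=6 G=5 C=4): length 22, outside 18–21 ✗; longest run = 2 ✓; Tm = 2·13 + 4·9 = 62°C, outside 52–61°C ✗; 3' end CAT has 1 G/C ✓ — fails.
Candidate 5 (21 nt, A=5 T=5 G=8 C=3): length 21 ✓; longest run = 2 ✓; Tm = 2·10 + 4·11 = 64°C, outside 52–61°C ✗; 3' end CCG has 3 G/C ✓ — fails.

Candidate 2 only.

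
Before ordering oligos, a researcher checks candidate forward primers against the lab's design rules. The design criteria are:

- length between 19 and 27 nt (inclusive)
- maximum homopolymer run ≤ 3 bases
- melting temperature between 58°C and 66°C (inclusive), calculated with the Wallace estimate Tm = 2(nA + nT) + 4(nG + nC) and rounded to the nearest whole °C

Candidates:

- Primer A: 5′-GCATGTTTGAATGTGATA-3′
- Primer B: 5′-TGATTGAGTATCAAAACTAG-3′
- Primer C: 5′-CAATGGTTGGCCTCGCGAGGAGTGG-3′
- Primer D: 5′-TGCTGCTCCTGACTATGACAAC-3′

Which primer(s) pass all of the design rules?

Primer A (18 nt, A=5 T=7 G=5 C=1): length 18, outside 19–27 ✗; longest run = 3 ✓; Tm = 2·12 + 4·6 = 48°C, outside 58–66°C ✗ — fails.
Primer B (20 nt, A=8 T=6 G=4 C=2): length 20 ✓; longest run = 4, exceeds 3 ✗; Tm = 2·14 + 4·6 = 52°C, outside 58–66°C ✗ — fails.
Primer C (25 nt, A=4 T=5 G=11 C=5): length 25 ✓; longest run = 2 ✓; Tm = 2·9 + 4·16 = 82°C, outside 58–66°C ✗ — fails.
Primer D (22 nt, A=5 T=6 G=4 C=7): length 22 ✓; longest run = 2 ✓; Tm = 2·11 + 4·11 = 66°C ✓ — passes.

Primer D only.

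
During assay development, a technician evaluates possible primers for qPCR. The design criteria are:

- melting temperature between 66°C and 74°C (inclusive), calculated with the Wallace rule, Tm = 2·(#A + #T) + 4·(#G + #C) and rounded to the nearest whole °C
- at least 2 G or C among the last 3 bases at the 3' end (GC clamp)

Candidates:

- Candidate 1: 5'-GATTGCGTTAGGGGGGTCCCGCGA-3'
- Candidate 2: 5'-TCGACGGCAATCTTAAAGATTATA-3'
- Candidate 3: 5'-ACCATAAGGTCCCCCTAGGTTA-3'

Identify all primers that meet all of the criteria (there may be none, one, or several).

None of the candidates satisfy all criteria.

Candidate 1 (24 nt, A=3 T=5 G=11 C=5): Tm = 2·8 + 4·16 = 80°C, outside 66–74°C ✗; 3' end CGA has 2 G/C ✓ — fails.
Candidate 2 (24 nt, A=9 T=7 G=4 C=4): Tm = 2·16 + 4·8 = 64°C, outside 66–74°C ✗; 3' end ATA has 0 G/C, need ≥2 ✗ — fails.
Candidate 3 (22 nt, A=6 T=5 G=4 C=7): Tm = 2·11 + 4·11 = 66°C ✓; 3' end TTA has 0 G/C, need ≥2 ✗ — fails.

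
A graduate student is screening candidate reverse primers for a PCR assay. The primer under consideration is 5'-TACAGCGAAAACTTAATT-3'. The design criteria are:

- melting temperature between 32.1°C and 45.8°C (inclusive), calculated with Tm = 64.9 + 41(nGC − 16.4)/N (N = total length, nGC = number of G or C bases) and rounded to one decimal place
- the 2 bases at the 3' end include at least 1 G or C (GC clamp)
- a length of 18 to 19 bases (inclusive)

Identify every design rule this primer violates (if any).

Fails: GC clamp.

Base counts: A=8, T=5, G=2, C=3 (length 18).
Tm: Tm = 64.9 + 41·(5 − 16.4)/18 = 38.9°C ✓
GC clamp: 3' end TT has 0 G/C, need ≥1 ✗
length: length 18 ✓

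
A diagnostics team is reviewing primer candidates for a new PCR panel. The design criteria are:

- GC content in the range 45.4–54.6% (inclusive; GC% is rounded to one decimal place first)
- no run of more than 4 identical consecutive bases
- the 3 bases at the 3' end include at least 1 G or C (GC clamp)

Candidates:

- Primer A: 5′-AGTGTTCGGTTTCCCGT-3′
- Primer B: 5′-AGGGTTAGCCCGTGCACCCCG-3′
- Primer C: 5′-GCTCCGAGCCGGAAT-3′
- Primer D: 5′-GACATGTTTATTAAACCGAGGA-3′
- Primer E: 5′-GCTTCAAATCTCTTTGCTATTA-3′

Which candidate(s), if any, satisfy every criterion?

Primer A (17 nt, A=1 T=7 G=5 C=4): GC 9/17 = 52.9% ✓; longest run = 3 ✓; 3' end CGT has 2 G/C ✓ — passes.
Primer B (21 nt, A=3 T=3 G=7 C=8): GC 15/21 = 71.4%, outside 45.4–54.6% ✗; longest run = 4 ✓; 3' end CCG has 3 G/C ✓ — fails.
Primer C (15 nt, A=3 T=2 G=5 C=5): GC 10/15 = 66.7%, outside 45.4–54.6% ✗; longest run = 2 ✓; 3' end AAT has 0 G/C, need ≥1 ✗ — fails.
Primer D (22 nt, A=8 T=6 G=5 C=3): GC 8/22 = 36.4%, outside 45.4–54.6% ✗; longest run = 3 ✓; 3' end GGA has 2 G/C ✓ — fails.
Primer E (22 nt, A=5 T=10 G=2 C=5): GC 7/22 = 31.8%, outside 45.4–54.6% ✗; longest run = 3 ✓; 3' end TTA has 0 G/C, need ≥1 ✗ — fails.

Primer A only.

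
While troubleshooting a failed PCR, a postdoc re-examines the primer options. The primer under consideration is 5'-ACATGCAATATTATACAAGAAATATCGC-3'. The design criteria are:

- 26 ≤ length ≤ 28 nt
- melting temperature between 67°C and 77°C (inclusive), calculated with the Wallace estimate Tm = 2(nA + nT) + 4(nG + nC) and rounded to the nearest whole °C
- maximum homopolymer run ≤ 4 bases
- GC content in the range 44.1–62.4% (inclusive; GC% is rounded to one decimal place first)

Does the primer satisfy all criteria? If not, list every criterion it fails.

Fails: GC content.

Base counts: A=13, T=7, G=3, C=5 (length 28).
length: length 28 ✓
Tm: Tm = 2·20 + 4·8 = 72°C ✓
homopolymer run: longest run = 3 ✓
GC content: GC 8/28 = 28.6%, outside 44.1–62.4% ✗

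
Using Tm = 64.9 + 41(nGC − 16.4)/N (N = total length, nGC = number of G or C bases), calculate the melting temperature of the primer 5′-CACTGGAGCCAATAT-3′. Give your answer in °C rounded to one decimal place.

39.2°C

Base counts: A=5, T=3, G=3, C=4; G+C = 7, N = 15.
Tm = 64.9 + 41·(7 − 16.4)/15 = 64.9 + -385.40/15 = 39.2°C.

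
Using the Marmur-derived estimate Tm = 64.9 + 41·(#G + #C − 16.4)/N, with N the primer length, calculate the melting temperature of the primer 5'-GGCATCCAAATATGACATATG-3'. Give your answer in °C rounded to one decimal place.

Base counts: A=8, T=5, G=4, C=4; G+C = 8, N = 21.
Tm = 64.9 + 41·(8 − 16.4)/21 = 64.9 + -344.40/21 = 48.5°C.

48.5°C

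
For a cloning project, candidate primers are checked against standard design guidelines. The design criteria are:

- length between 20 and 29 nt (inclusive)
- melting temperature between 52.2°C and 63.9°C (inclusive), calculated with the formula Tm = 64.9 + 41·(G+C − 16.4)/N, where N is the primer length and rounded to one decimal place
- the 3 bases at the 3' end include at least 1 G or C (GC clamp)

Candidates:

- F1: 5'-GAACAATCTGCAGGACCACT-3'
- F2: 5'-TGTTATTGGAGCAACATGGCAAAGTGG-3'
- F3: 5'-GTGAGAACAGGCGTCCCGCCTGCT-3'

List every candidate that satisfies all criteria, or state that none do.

F2 only.

F1 (20 nt, A=7 T=3 G=4 C=6): length 20 ✓; Tm = 64.9 + 41·(10 − 16.4)/20 = 51.8°C, outside 52.2–63.9°C ✗; 3' end ACT has 1 G/C ✓ — fails.
F2 (27 nt, A=8 T=7 G=9 C=3): length 27 ✓; Tm = 64.9 + 41·(12 − 16.4)/27 = 58.2°C ✓; 3' end TGG has 2 G/C ✓ — passes.
F3 (24 nt, A=4 T=4 G=8 C=8): length 24 ✓; Tm = 64.9 + 41·(16 − 16.4)/24 = 64.2°C, outside 52.2–63.9°C ✗; 3' end GCT has 2 G/C ✓ — fails.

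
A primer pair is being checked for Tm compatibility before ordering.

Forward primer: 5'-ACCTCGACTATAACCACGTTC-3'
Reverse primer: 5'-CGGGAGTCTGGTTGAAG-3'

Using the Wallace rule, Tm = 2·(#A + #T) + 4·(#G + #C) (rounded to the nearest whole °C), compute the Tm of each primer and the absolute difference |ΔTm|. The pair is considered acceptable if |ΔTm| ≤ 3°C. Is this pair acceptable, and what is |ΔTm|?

Forward: A=6 T=5 G=2 C=8 → Tm = 2·11 + 4·10 = 62°C.
Reverse: A=3 T=4 G=8 C=2 → Tm = 2·7 + 4·10 = 54°C.
|ΔTm| = |62 − 54| = 8°C, > 3°C.

|ΔTm| = 8°C; the pair is not acceptable.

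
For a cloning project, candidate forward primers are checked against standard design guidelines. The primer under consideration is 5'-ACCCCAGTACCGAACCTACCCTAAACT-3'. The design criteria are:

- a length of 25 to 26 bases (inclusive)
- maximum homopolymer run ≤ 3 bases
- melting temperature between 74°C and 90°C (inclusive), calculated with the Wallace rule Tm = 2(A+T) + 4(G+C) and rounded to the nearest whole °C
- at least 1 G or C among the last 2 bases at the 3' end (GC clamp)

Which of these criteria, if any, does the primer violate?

Base counts: A=9, T=4, G=2, C=12 (length 27).
length: length 27, outside 25–26 ✗
homopolymer run: longest run = 4, exceeds 3 ✗
Tm: Tm = 2·13 + 4·14 = 82°C ✓
GC clamp: 3' end CT has 1 G/C ✓

Fails: length, homopolymer run.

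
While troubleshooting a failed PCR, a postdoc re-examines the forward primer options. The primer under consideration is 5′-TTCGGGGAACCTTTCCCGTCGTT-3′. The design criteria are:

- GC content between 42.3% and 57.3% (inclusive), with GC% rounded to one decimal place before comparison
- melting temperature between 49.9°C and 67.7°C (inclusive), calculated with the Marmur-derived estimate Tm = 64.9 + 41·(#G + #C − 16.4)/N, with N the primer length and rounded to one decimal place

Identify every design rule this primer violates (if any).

Base counts: A=2, T=8, G=6, C=7 (length 23).
GC content: GC 13/23 = 56.5% ✓
Tm: Tm = 64.9 + 41·(13 − 16.4)/23 = 58.8°C ✓

Meets all criteria.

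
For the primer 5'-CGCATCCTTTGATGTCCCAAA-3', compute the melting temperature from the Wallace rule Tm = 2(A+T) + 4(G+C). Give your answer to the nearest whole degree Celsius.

Base counts: A=5, T=6, G=3, C=7 (length 21).
Tm = 2·(5+6) + 4·(3+7) = 2·11 + 4·10 = 22 + 40 = 62°C.

62°C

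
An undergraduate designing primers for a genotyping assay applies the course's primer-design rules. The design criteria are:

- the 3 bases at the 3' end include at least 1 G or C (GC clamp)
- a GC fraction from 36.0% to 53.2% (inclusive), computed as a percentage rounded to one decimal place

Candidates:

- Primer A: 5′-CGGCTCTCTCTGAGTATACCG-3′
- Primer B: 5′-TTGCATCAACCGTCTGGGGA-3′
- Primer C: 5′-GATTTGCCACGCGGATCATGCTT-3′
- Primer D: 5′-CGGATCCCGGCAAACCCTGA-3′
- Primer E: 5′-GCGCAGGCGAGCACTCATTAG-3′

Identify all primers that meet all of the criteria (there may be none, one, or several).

Primer A (21 nt, A=3 T=6 G=5 C=7): 3' end CCG has 3 G/C ✓; GC 12/21 = 57.1%, outside 36.0–53.2% ✗ — fails.
Primer B (20 nt, A=4 T=5 G=6 C=5): 3' end GGA has 2 G/C ✓; GC 11/20 = 55.0%, outside 36.0–53.2% ✗ — fails.
Primer C (23 nt, A=4 T=7 G=6 C=6): 3' end CTT has 1 G/C ✓; GC 12/23 = 52.2% ✓ — passes.
Primer D (20 nt, A=5 T=2 G=5 C=8): 3' end TGA has 1 G/C ✓; GC 13/20 = 65.0%, outside 36.0–53.2% ✗ — fails.
Primer E (21 nt, A=5 T=3 G=7 C=6): 3' end TAG has 1 G/C ✓; GC 13/21 = 61.9%, outside 36.0–53.2% ✗ — fails.

Primer C only.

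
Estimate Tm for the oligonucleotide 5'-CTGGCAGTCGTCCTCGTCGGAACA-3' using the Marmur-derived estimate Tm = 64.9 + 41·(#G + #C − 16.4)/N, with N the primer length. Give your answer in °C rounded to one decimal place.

Base counts: A=4, T=5, G=7, C=8; G+C = 15, N = 24.
Tm = 64.9 + 41·(15 − 16.4)/24 = 64.9 + -57.40/24 = 62.5°C.

62.5°C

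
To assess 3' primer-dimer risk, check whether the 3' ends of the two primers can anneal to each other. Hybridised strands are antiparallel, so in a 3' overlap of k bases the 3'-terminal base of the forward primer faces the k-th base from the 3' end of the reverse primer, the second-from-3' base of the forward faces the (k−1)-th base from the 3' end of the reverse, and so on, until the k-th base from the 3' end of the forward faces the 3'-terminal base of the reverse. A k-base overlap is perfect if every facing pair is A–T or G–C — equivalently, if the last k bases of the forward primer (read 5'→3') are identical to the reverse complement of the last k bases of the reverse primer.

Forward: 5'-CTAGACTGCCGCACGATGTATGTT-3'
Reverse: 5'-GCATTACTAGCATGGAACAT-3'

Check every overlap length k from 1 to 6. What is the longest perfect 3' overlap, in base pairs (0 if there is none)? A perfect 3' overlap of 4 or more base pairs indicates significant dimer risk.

Longest perfect overlap: 5 complementary base pairs; significant dimer risk (threshold 4).

Last 6 bases (5'→3') — forward …TATGTT, reverse …GAACAT.
Reverse complement of the reverse primer's last 6 bases: ATGTTC; its first k bases are the reverse complement of the reverse primer's last k bases, so a perfect k-base overlap needs the forward primer's last k bases to equal them.
Comparing (forward last k vs required): k=1: T vs A ✗; k=2: TT vs AT ✗; k=3: GTT vs ATG ✗; k=4: TGTT vs ATGT ✗; k=5: ATGTT vs ATGTT ✓; k=6: TATGTT vs ATGTTC ✗.
Only k = 5 is perfect, so the longest perfect 3' overlap is 5.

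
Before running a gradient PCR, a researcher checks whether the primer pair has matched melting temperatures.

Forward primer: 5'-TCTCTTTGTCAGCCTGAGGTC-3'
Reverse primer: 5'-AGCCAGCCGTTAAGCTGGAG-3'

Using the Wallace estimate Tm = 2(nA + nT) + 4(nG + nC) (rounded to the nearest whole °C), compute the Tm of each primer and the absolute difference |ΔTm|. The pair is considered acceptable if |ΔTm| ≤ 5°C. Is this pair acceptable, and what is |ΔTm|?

|ΔTm| = 0°C; the pair is acceptable.

Forward: A=2 T=8 G=5 C=6 → Tm = 2·10 + 4·11 = 64°C.
Reverse: A=5 T=3 G=7 C=5 → Tm = 2·8 + 4·12 = 64°C.
|ΔTm| = |64 − 64| = 0°C, ≤ 5°C.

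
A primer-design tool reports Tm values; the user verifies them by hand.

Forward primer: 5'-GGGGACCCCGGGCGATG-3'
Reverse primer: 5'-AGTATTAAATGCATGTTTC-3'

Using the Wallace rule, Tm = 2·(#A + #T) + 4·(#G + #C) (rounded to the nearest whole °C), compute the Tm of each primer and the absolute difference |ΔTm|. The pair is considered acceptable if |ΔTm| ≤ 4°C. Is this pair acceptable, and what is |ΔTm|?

|ΔTm| = 14°C; the pair is not acceptable.

Forward: A=2 T=1 G=9 C=5 → Tm = 2·3 + 4·14 = 62°C.
Reverse: A=6 T=8 G=3 C=2 → Tm = 2·14 + 4·5 = 48°C.
|ΔTm| = |62 − 48| = 14°C, > 4°C.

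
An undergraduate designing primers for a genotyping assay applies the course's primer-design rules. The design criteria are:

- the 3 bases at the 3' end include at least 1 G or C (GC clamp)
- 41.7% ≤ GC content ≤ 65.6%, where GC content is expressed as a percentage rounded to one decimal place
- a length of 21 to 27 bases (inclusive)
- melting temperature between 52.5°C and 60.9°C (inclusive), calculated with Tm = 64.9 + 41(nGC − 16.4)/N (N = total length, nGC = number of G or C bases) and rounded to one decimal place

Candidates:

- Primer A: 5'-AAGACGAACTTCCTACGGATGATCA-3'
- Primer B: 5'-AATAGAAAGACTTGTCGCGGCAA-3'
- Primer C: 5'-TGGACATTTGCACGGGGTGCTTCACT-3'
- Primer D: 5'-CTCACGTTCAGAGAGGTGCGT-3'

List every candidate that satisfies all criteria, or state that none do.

Primer A, Primer B and Primer D.

Primer A (25 nt, A=9 T=5 G=5 C=6): 3' end TCA has 1 G/C ✓; GC 11/25 = 44.0% ✓; length 25 ✓; Tm = 64.9 + 41·(11 − 16.4)/25 = 56.0°C ✓ — passes.
Primer B (23 nt, A=9 T=4 G=6 C=4): 3' end CAA has 1 G/C ✓; GC 10/23 = 43.5% ✓; length 23 ✓; Tm = 64.9 + 41·(10 − 16.4)/23 = 53.5°C ✓ — passes.
Primer C (26 nt, A=4 T=8 G=8 C=6): 3' end ACT has 1 G/C ✓; GC 14/26 = 53.8% ✓; length 26 ✓; Tm = 64.9 + 41·(14 − 16.4)/26 = 61.1°C, outside 52.5–60.9°C ✗ — fails.
Primer D (21 nt, A=4 T=5 G=7 C=5): 3' end CGT has 2 G/C ✓; GC 12/21 = 57.1% ✓; length 21 ✓; Tm = 64.9 + 41·(12 − 16.4)/21 = 56.3°C ✓ — passes.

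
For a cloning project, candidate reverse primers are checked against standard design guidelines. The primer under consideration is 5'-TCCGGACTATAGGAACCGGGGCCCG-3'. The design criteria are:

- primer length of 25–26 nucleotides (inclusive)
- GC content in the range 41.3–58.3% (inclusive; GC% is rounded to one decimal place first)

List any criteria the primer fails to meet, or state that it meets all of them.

Fails: GC content.

Base counts: A=5, T=3, G=9, C=8 (length 25).
length: length 25 ✓
GC content: GC 17/25 = 68.0%, outside 41.3–58.3% ✗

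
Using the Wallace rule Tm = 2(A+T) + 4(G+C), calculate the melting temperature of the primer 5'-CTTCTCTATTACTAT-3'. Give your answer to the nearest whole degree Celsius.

Base counts: A=3, T=8, G=0, C=4 (length 15).
Tm = 2·(3+8) + 4·(0+4) = 2·11 + 4·4 = 22 + 16 = 38°C.

38°C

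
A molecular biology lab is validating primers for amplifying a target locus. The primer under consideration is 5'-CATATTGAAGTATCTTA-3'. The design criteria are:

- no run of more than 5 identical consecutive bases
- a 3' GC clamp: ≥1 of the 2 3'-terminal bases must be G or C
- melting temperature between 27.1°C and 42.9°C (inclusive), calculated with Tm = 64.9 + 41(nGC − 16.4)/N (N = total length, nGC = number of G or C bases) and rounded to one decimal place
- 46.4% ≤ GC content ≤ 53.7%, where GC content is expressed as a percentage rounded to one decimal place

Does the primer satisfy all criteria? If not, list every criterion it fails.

Fails: GC clamp, GC content.

Base counts: A=6, T=7, G=2, C=2 (length 17).
homopolymer run: longest run = 2 ✓
GC clamp: 3' end TA has 0 G/C, need ≥1 ✗
Tm: Tm = 64.9 + 41·(4 − 16.4)/17 = 35.0°C ✓
GC content: GC 4/17 = 23.5%, outside 46.4–53.7% ✗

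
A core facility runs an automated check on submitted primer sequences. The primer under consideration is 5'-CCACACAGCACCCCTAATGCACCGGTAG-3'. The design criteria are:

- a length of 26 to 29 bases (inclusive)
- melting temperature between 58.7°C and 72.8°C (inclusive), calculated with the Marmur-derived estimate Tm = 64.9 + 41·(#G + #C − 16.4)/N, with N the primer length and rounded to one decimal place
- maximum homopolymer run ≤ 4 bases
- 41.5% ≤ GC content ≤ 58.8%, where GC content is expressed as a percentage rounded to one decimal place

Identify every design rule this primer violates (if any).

Base counts: A=8, T=3, G=5, C=12 (length 28).
length: length 28 ✓
Tm: Tm = 64.9 + 41·(17 − 16.4)/28 = 65.8°C ✓
homopolymer run: longest run = 4 ✓
GC content: GC 17/28 = 60.7%, outside 41.5–58.8% ✗

Fails: GC content.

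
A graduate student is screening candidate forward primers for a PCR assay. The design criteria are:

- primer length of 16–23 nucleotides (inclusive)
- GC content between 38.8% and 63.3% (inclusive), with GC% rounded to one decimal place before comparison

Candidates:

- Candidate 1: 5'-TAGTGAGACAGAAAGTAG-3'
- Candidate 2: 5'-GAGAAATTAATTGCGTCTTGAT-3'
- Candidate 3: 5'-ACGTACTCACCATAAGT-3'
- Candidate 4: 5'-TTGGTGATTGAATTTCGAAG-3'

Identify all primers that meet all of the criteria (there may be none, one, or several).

Candidate 1 and Candidate 3.

Candidate 1 (18 nt, A=8 T=3 G=6 C=1): length 18 ✓; GC 7/18 = 38.9% ✓ — passes.
Candidate 2 (22 nt, A=7 T=8 G=5 C=2): length 22 ✓; GC 7/22 = 31.8%, outside 38.8–63.3% ✗ — fails.
Candidate 3 (17 nt, A=6 T=4 G=2 C=5): length 17 ✓; GC 7/17 = 41.2% ✓ — passes.
Candidate 4 (20 nt, A=5 T=8 G=6 C=1): length 20 ✓; GC 7/20 = 35.0%, outside 38.8–63.3% ✗ — fails.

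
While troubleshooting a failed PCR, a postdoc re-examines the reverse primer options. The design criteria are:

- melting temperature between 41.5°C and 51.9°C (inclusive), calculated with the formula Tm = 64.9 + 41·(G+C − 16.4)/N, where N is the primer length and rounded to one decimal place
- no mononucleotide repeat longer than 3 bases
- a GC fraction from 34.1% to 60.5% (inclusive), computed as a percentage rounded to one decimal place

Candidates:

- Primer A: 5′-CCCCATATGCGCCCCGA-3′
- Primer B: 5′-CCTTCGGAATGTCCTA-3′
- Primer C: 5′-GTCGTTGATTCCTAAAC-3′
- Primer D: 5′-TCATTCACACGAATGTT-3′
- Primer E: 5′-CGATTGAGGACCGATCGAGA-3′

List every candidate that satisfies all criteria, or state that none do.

Primer B and Primer C.

Primer A (17 nt, A=3 T=2 G=3 C=9): Tm = 64.9 + 41·(12 − 16.4)/17 = 54.3°C, outside 41.5–51.9°C ✗; longest run = 4, exceeds 3 ✗; GC 12/17 = 70.6%, outside 34.1–60.5% ✗ — fails.
Primer B (16 nt, A=3 T=5 G=3 C=5): Tm = 64.9 + 41·(8 − 16.4)/16 = 43.4°C ✓; longest run = 2 ✓; GC 8/16 = 50.0% ✓ — passes.
Primer C (17 nt, A=4 T=6 G=3 C=4): Tm = 64.9 + 41·(7 − 16.4)/17 = 42.2°C ✓; longest run = 3 ✓; GC 7/17 = 41.2% ✓ — passes.
Primer D (17 nt, A=5 T=6 G=2 C=4): Tm = 64.9 + 41·(6 − 16.4)/17 = 39.8°C, outside 41.5–51.9°C ✗; longest run = 2 ✓; GC 6/17 = 35.3% ✓ — fails.
Primer E (20 nt, A=6 T=3 G=7 C=4): Tm = 64.9 + 41·(11 − 16.4)/20 = 53.8°C, outside 41.5–51.9°C ✗; longest run = 2 ✓; GC 11/20 = 55.0% ✓ — fails.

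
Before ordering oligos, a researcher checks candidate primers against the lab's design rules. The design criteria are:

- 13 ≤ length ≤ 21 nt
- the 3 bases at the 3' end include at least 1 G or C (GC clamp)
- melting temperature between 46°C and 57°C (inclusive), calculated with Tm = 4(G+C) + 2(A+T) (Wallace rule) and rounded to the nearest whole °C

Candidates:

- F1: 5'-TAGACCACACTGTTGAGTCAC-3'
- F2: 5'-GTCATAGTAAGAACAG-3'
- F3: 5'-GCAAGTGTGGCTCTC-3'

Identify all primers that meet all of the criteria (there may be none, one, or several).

F1 (21 nt, A=6 T=5 G=4 C=6): length 21 ✓; 3' end CAC has 2 G/C ✓; Tm = 2·11 + 4·10 = 62°C, outside 46–57°C ✗ — fails.
F2 (16 nt, A=7 T=3 G=4 C=2): length 16 ✓; 3' end CAG has 2 G/C ✓; Tm = 2·10 + 4·6 = 44°C, outside 46–57°C ✗ — fails.
F3 (15 nt, A=2 T=4 G=5 C=4): length 15 ✓; 3' end CTC has 2 G/C ✓; Tm = 2·6 + 4·9 = 48°C ✓ — passes.

F3 only.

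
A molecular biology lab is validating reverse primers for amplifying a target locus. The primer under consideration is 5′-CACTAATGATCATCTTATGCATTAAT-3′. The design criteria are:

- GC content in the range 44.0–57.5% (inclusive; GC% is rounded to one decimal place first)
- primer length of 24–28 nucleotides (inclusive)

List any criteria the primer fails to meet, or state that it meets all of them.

Base counts: A=9, T=10, G=2, C=5 (length 26).
GC content: GC 7/26 = 26.9%, outside 44.0–57.5% ✗
length: length 26 ✓

Fails: GC content.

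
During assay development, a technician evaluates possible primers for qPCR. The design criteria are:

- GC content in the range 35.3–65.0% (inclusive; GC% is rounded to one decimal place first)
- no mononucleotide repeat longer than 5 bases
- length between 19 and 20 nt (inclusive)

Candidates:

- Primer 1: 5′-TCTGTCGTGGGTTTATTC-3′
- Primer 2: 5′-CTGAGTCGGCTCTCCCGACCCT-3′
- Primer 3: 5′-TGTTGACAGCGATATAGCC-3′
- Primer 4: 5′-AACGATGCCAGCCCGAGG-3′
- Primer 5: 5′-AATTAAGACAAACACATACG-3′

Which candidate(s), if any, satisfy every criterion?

Primer 1 (18 nt, A=1 T=9 G=5 C=3): GC 8/18 = 44.4% ✓; longest run = 3 ✓; length 18, outside 19–20 ✗ — fails.
Primer 2 (22 nt, A=2 T=5 G=5 C=10): GC 15/22 = 68.2%, outside 35.3–65.0% ✗; longest run = 3 ✓; length 22, outside 19–20 ✗ — fails.
Primer 3 (19 nt, A=5 T=5 G=5 C=4): GC 9/19 = 47.4% ✓; longest run = 2 ✓; length 19 ✓ — passes.
Primer 4 (18 nt, A=5 T=1 G=6 C=6): GC 12/18 = 66.7%, outside 35.3–65.0% ✗; longest run = 3 ✓; length 18, outside 19–20 ✗ — fails.
Primer 5 (20 nt, A=11 T=3 G=2 C=4): GC 6/20 = 30.0%, outside 35.3–65.0% ✗; longest run = 3 ✓; length 20 ✓ — fails.

Primer 3 only.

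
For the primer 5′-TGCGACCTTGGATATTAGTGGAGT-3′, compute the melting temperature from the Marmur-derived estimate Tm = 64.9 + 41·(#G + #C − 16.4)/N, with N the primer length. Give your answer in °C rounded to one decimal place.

Base counts: A=5, T=8, G=8, C=3; G+C = 11, N = 24.
Tm = 64.9 + 41·(11 − 16.4)/24 = 64.9 + -221.40/24 = 55.7°C.

55.7°C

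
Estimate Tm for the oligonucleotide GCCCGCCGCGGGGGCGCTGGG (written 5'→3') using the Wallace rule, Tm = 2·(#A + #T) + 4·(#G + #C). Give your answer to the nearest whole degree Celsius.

Base counts: A=0, T=1, G=12, C=8 (length 21).
Tm = 2·(0+1) + 4·(12+8) = 2·1 + 4·20 = 2 + 80 = 82°C.

82°C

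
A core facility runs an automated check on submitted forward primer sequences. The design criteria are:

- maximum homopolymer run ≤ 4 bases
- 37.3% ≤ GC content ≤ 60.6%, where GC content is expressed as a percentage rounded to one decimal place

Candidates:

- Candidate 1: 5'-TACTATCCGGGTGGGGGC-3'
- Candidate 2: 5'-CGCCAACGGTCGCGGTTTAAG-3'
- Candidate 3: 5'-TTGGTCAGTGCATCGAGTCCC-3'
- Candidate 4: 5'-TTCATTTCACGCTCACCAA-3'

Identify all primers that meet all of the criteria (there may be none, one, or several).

Candidate 3 and Candidate 4.

Candidate 1 (18 nt, A=2 T=4 G=8 C=4): longest run = 5, exceeds 4 ✗; GC 12/18 = 66.7%, outside 37.3–60.6% ✗ — fails.
Candidate 2 (21 nt, A=4 T=4 G=7 C=6): longest run = 3 ✓; GC 13/21 = 61.9%, outside 37.3–60.6% ✗ — fails.
Candidate 3 (21 nt, A=3 T=6 G=6 C=6): longest run = 3 ✓; GC 12/21 = 57.1% ✓ — passes.
Candidate 4 (19 nt, A=5 T=6 G=1 C=7): longest run = 3 ✓; GC 8/19 = 42.1% ✓ — passes.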